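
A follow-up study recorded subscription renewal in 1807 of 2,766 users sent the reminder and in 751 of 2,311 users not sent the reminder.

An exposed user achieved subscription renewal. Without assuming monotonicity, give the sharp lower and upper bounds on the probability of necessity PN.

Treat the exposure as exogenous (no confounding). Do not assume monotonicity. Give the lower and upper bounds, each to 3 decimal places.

p₁ = P(outcome | exposed) = 1807/2766 = 0.65329
p₀ = P(outcome | unexposed) = 751/2311 = 0.32497
Under exogeneity alone the bounds on PN are max{0,(p₁−p₀)/p₁} ≤ PN ≤ min{1,(1−p₀)/p₁}.
  lower = (p₁ − p₀)/p₁ = 0.32832 / 0.65329 ≈ 0.5026
  upper = min{1, (1 − p₀)/p₁} = 0.67503 / 0.65329 ≈ 1.0333 → capped at 1

0.503 ≤ PN ≤ 1.000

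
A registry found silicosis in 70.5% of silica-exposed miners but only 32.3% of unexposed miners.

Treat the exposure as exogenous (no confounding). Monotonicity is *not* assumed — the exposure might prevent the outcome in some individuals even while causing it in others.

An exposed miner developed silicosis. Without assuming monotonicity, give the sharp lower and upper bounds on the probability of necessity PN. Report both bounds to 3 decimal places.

0.542 ≤ PN ≤ 0.960

p₁ = 0.705, p₀ = 0.323.
Under exogeneity alone the bounds on PN are max{0,(p₁−p₀)/p₁} ≤ PN ≤ min{1,(1−p₀)/p₁}.
  lower = (p₁ − p₀)/p₁ = 0.382 / 0.705 ≈ 0.5418
  upper = min{1, (1 − p₀)/p₁} = 0.677 / 0.705 ≈ 0.9603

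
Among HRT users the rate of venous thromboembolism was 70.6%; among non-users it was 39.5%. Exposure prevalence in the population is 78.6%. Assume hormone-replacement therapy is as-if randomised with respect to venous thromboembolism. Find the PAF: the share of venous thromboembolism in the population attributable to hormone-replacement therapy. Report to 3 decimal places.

p₁ = 0.706, p₀ = 0.395.
Overall risk P(Y=1) = π·p₁ + (1−π)·p₀ = 0.786×0.706 + 0.214×0.395 = 0.63945.
Under exogeneity, PAF = [P(Y=1) − p₀] / P(Y=1).
PAF = (0.63945 − 0.395) / 0.63945 ≈ 0.3823

PAF ≈ 0.382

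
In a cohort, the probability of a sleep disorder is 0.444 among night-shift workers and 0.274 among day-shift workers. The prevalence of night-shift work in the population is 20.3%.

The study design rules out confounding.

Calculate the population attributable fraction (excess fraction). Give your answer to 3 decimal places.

Let p₁ = 0.444, p₀ = 0.274.
Overall risk P(Y=1) = π·p₁ + (1−π)·p₀ = 0.203×0.444 + 0.797×0.274 = 0.30851.
Under exogeneity, PAF = [P(Y=1) − p₀] / P(Y=1).
PAF = (0.30851 − 0.274) / 0.30851 ≈ 0.1119

PAF ≈ 0.112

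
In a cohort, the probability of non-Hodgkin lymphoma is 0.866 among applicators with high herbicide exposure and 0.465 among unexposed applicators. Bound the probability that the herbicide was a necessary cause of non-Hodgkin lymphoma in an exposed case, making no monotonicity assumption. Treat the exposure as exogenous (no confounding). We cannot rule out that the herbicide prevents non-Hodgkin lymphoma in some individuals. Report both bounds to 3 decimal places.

Let p₁ = 0.866, p₀ = 0.465.
Under exogeneity alone the bounds on PN are max{0,(p₁−p₀)/p₁} ≤ PN ≤ min{1,(1−p₀)/p₁}.
  lower = (p₁ − p₀)/p₁ = 0.401 / 0.866 ≈ 0.4630
  upper = min{1, (1 − p₀)/p₁} = 0.535 / 0.866 ≈ 0.6178

0.463 ≤ PN ≤ 0.618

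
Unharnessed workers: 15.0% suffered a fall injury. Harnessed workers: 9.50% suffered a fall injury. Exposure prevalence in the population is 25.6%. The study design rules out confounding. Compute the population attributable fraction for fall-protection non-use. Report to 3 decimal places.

p₁ = 0.15, p₀ = 0.095.
Overall risk P(Y=1) = π·p₁ + (1−π)·p₀ = 0.256×0.15 + 0.744×0.095 = 0.10908.
Under exogeneity, PAF = [P(Y=1) − p₀] / P(Y=1).
PAF = (0.10908 − 0.095) / 0.10908 ≈ 0.1291

PAF ≈ 0.129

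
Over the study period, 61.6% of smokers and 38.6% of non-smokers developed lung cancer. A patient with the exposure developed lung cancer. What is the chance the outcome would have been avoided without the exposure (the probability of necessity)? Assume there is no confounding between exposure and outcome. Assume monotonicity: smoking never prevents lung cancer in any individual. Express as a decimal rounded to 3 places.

p₁ = 0.616, p₀ = 0.386.
Under exogeneity and monotonicity, PN = (p₁ − p₀) / p₁.
PN = (0.616 − 0.386) / 0.616 = 0.23 / 0.616 ≈ 0.3734

PN ≈ 0.373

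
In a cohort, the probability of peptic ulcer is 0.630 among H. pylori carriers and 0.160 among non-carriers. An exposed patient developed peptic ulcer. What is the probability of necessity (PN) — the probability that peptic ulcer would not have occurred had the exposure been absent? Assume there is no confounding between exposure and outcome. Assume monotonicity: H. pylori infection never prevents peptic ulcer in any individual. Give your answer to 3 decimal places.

Let p₁ = 0.63, p₀ = 0.16.
Under exogeneity and monotonicity, PN = (p₁ − p₀) / p₁.
PN = (0.63 − 0.16) / 0.63 = 0.47 / 0.63 ≈ 0.7460

PN ≈ 0.746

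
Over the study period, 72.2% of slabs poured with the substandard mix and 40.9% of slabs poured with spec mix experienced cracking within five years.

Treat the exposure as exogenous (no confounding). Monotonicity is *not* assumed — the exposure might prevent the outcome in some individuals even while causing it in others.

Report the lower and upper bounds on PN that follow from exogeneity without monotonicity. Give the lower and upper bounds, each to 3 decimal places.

p₁ = 0.722, p₀ = 0.409.
Under exogeneity alone the bounds on PN are max{0,(p₁−p₀)/p₁} ≤ PN ≤ min{1,(1−p₀)/p₁}.
  lower = (p₁ − p₀)/p₁ = 0.313 / 0.722 ≈ 0.4335
  upper = min{1, (1 − p₀)/p₁} = 0.591 / 0.722 ≈ 0.8186

0.434 ≤ PN ≤ 0.819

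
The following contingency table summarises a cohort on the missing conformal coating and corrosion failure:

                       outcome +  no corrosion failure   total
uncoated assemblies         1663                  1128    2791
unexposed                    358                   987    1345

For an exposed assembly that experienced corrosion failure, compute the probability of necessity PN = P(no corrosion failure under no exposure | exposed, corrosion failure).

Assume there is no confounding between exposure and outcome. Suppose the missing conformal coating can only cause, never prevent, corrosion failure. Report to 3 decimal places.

p₁ = P(outcome | exposed) = 1663/2791 = 0.59584
p₀ = P(outcome | unexposed) = 358/1345 = 0.26617
Under exogeneity and monotonicity, PN = (p₁ − p₀) / p₁.
PN = (0.59584 − 0.26617) / 0.59584 = 0.32967 / 0.59584 ≈ 0.5533

PN ≈ 0.553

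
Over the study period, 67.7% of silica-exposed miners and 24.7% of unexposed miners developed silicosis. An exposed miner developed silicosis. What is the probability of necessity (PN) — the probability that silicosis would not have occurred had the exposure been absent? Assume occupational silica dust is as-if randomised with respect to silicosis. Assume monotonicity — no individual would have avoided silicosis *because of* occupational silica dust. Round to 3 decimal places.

p₁ = 0.677, p₀ = 0.247.
Under exogeneity and monotonicity, PN = (p₁ − p₀) / p₁.
PN = (0.677 − 0.247) / 0.677 = 0.43 / 0.677 ≈ 0.6352

PN ≈ 0.635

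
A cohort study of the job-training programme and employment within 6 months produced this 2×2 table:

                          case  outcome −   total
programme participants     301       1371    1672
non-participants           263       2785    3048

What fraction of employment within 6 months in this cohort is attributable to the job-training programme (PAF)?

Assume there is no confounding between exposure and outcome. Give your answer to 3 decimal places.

PAF ≈ 0.278

p₁ = P(outcome | exposed) = 301/1672 = 0.18002
p₀ = P(outcome | unexposed) = 263/3048 = 0.086286
Exposure prevalence π = 1672/4720 = 0.35424; overall risk P(Y=1) = 0.11949.
Under exogeneity, PAF = [P(Y=1) − p₀]/P(Y=1).
PAF = (0.11949 − 0.086286) / 0.11949 ≈ 0.2779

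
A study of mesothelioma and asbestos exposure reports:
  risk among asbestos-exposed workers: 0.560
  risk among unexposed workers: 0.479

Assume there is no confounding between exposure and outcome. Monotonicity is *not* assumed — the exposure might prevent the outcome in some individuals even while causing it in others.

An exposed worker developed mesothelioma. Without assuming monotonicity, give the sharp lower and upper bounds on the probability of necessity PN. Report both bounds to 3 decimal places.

Let p₁ = 0.56, p₀ = 0.479.
Under exogeneity alone the bounds on PN are max{0,(p₁−p₀)/p₁} ≤ PN ≤ min{1,(1−p₀)/p₁}.
  lower = (p₁ − p₀)/p₁ = 0.081 / 0.56 ≈ 0.1446
  upper = min{1, (1 − p₀)/p₁} = 0.521 / 0.56 ≈ 0.9304

0.145 ≤ PN ≤ 0.930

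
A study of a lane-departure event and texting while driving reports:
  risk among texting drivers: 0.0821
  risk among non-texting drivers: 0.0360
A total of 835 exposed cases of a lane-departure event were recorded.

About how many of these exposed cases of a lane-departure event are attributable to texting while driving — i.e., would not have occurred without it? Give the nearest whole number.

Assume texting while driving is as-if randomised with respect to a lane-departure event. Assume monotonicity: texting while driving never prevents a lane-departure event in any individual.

Let p₁ = 0.0821, p₀ = 0.036.
PN = (p₁ − p₀)/p₁ = (0.0821 − 0.036) / 0.0821 ≈ 0.56151.
Attributable cases ≈ PN × (exposed cases) = 0.56151 × 835 ≈ 468.86.

about 469 cases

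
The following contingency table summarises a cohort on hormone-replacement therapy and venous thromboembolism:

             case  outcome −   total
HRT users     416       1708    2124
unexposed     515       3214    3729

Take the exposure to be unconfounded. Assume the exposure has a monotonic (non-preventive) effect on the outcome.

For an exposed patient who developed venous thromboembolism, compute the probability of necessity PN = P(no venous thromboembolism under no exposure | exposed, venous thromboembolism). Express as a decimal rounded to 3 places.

p₁ = P(outcome | exposed) = 416/2124 = 0.19586
p₀ = P(outcome | unexposed) = 515/3729 = 0.13811
Under exogeneity and monotonicity, PN = (p₁ − p₀) / p₁.
PN = (0.19586 − 0.13811) / 0.19586 = 0.05775 / 0.19586 ≈ 0.2949

PN ≈ 0.295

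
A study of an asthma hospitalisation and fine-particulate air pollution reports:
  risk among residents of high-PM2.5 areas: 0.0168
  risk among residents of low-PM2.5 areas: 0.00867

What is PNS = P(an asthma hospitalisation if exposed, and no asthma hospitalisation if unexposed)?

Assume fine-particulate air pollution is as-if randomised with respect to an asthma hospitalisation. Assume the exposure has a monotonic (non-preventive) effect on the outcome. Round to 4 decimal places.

Let p₁ = 0.0168, p₀ = 0.00867.
Under exogeneity and monotonicity, PNS = p₁ − p₀.
PNS = 0.0168 − 0.00867 = 0.00813

PNS ≈ 0.0081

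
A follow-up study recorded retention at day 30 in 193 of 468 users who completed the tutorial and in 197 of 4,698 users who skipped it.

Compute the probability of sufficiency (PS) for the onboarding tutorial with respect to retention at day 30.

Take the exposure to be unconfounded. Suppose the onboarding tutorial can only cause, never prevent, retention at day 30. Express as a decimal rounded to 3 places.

PS ≈ 0.387

p₁ = P(outcome | exposed) = 193/468 = 0.41239
p₀ = P(outcome | unexposed) = 197/4698 = 0.041933
Under exogeneity and monotonicity, PS = (p₁ − p₀) / (1 − p₀).
PS = (0.41239 − 0.041933) / (1 − 0.041933) = 0.37046 / 0.95807 ≈ 0.3867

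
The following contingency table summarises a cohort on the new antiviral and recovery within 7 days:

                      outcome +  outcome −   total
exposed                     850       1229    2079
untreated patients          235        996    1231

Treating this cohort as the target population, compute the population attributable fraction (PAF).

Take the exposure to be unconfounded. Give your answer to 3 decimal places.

p₁ = P(outcome | exposed) = 850/2079 = 0.40885
p₀ = P(outcome | unexposed) = 235/1231 = 0.1909
Exposure prevalence π = 2079/3310 = 0.6281; overall risk P(Y=1) = 0.32779.
Under exogeneity, PAF = [P(Y=1) − p₀]/P(Y=1).
PAF = (0.32779 − 0.1909) / 0.32779 ≈ 0.4176

PAF ≈ 0.418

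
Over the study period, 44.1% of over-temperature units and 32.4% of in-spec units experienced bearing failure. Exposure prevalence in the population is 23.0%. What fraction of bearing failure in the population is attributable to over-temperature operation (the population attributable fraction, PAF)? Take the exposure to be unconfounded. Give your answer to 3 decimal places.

p₁ = 0.441, p₀ = 0.324.
Overall risk P(Y=1) = π·p₁ + (1−π)·p₀ = 0.23×0.441 + 0.77×0.324 = 0.35091.
Under exogeneity, PAF = [P(Y=1) − p₀] / P(Y=1).
PAF = (0.35091 − 0.324) / 0.35091 ≈ 0.0767

PAF ≈ 0.077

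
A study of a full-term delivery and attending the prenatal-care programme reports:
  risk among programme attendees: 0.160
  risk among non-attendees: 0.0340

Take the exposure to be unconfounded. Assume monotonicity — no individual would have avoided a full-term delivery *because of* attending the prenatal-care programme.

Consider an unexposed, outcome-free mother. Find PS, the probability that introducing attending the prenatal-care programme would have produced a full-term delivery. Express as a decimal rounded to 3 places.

Let p₁ = 0.16, p₀ = 0.034.
Under exogeneity and monotonicity, PS = (p₁ − p₀) / (1 − p₀).
PS = (0.16 − 0.034) / (1 − 0.034) = 0.126 / 0.966 ≈ 0.1304

PS ≈ 0.130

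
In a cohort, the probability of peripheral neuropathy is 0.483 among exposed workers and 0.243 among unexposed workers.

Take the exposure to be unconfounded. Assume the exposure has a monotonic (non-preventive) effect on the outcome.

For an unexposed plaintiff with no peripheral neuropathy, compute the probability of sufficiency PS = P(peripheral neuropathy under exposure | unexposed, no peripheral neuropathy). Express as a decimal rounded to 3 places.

Let p₁ = 0.483, p₀ = 0.243.
Under exogeneity and monotonicity, PS = (p₁ − p₀) / (1 − p₀).
PS = (0.483 − 0.243) / (1 − 0.243) = 0.24 / 0.757 ≈ 0.3170

PS ≈ 0.317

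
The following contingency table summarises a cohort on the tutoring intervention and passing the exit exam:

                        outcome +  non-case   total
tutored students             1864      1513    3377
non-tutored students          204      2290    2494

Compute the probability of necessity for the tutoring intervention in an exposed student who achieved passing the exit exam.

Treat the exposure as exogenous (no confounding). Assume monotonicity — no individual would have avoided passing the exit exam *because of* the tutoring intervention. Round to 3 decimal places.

p₁ = P(outcome | exposed) = 1864/3377 = 0.55197
p₀ = P(outcome | unexposed) = 204/2494 = 0.081796
Under exogeneity and monotonicity, PN = (p₁ − p₀)/p₁.
PN = (0.55197 − 0.081796) / 0.55197 ≈ 0.8518

PN ≈ 0.852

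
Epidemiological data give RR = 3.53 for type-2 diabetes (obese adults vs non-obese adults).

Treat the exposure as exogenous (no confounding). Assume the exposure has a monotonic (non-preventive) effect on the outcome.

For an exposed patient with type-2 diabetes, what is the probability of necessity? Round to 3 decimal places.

PN ≈ 0.717

Under exogeneity and monotonicity, PN = (RR − 1) / RR = 1 − 1/RR.
PN = (3.53 − 1) / 3.53 = 2.53 / 3.53 ≈ 0.7167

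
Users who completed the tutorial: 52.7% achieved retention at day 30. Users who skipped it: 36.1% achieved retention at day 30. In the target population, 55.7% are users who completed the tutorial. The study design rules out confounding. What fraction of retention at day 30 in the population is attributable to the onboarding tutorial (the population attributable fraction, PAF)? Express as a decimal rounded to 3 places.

PAF ≈ 0.204

p₁ = 0.527, p₀ = 0.361.
Overall risk P(Y=1) = π·p₁ + (1−π)·p₀ = 0.557×0.527 + 0.443×0.361 = 0.45346.
Under exogeneity, PAF = [P(Y=1) − p₀] / P(Y=1).
PAF = (0.45346 − 0.361) / 0.45346 ≈ 0.2039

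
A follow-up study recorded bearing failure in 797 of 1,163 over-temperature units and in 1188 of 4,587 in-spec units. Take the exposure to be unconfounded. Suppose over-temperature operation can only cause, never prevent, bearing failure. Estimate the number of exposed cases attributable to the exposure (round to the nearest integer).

p₁ = P(outcome | exposed) = 797/1163 = 0.6853
p₀ = P(outcome | unexposed) = 1188/4587 = 0.25899
PN = (p₁ − p₀)/p₁ = (0.6853 − 0.25899) / 0.6853 ≈ 0.62207.
Attributable cases ≈ PN × (exposed cases) = 0.62207 × 797 ≈ 495.79.

about 496 cases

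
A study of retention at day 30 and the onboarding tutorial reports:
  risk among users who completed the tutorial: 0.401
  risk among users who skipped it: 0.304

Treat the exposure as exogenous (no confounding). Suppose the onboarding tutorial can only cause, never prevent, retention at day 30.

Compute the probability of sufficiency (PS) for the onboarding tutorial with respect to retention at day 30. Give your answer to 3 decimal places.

PS ≈ 0.139

Let p₁ = 0.401, p₀ = 0.304.
Under exogeneity and monotonicity, PS = (p₁ − p₀) / (1 − p₀).
PS = (0.401 − 0.304) / (1 − 0.304) = 0.097 / 0.696 ≈ 0.1394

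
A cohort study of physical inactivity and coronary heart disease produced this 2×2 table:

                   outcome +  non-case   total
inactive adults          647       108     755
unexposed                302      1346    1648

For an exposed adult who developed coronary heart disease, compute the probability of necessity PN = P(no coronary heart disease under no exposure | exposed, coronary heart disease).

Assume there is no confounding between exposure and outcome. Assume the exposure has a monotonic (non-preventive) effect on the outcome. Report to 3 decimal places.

PN ≈ 0.786

p₁ = P(outcome | exposed) = 647/755 = 0.85695
p₀ = P(outcome | unexposed) = 302/1648 = 0.18325
Under exogeneity and monotonicity, PN = (p₁ − p₀) / p₁.
PN = (0.85695 − 0.18325) / 0.85695 = 0.6737 / 0.85695 ≈ 0.7862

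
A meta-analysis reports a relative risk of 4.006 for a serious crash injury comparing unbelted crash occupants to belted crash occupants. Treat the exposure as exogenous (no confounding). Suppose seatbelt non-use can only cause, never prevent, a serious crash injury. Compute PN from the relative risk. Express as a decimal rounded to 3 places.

PN ≈ 0.750

Under exogeneity and monotonicity, PN = (RR − 1) / RR = 1 − 1/RR.
PN = (4.006 − 1) / 4.006 = 3.006 / 4.006 ≈ 0.7504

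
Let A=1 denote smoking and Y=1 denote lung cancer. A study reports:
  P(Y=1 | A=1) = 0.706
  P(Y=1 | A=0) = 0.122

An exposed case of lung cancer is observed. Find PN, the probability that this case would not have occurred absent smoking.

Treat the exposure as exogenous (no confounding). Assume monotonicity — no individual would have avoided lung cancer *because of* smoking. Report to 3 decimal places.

Let p₁ = 0.706, p₀ = 0.122.
Under exogeneity and monotonicity, PN = (p₁ − p₀) / p₁.
PN = (0.706 − 0.122) / 0.706 = 0.584 / 0.706 ≈ 0.8272

PN ≈ 0.827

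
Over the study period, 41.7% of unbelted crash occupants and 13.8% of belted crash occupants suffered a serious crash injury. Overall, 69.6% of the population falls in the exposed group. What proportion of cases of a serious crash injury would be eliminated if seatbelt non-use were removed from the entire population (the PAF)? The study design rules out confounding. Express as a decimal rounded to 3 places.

p₁ = 0.417, p₀ = 0.138.
Overall risk P(Y=1) = π·p₁ + (1−π)·p₀ = 0.696×0.417 + 0.304×0.138 = 0.33218.
Under exogeneity, PAF = [P(Y=1) − p₀] / P(Y=1).
PAF = (0.33218 − 0.138) / 0.33218 ≈ 0.5846

PAF ≈ 0.585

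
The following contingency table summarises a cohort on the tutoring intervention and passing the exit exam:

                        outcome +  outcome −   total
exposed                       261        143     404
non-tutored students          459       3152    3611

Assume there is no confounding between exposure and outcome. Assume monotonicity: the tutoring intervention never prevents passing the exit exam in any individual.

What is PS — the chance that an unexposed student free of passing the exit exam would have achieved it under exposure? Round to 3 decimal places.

PS ≈ 0.594

p₁ = P(outcome | exposed) = 261/404 = 0.64604
p₀ = P(outcome | unexposed) = 459/3611 = 0.12711
Under exogeneity and monotonicity, PS = (p₁ − p₀) / (1 − p₀).
PS = (0.64604 − 0.12711) / (1 − 0.12711) = 0.51893 / 0.87289 ≈ 0.5945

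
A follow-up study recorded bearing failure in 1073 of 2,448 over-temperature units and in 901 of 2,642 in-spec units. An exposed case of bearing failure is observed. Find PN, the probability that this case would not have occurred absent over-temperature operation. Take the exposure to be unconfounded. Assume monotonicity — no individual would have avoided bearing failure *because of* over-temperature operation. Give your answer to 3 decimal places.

PN ≈ 0.222

p₁ = P(outcome | exposed) = 1073/2448 = 0.43832
p₀ = P(outcome | unexposed) = 901/2642 = 0.34103
Under exogeneity and monotonicity, PN = (p₁ − p₀) / p₁.
PN = (0.43832 − 0.34103) / 0.43832 = 0.097287 / 0.43832 ≈ 0.2220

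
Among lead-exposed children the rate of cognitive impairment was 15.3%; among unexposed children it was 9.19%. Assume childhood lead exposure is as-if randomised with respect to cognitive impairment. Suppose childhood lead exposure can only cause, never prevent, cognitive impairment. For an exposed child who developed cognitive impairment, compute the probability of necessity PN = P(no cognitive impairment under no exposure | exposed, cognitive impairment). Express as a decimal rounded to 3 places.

PN ≈ 0.399

p₁ = 0.153, p₀ = 0.0919.
Under exogeneity and monotonicity, PN = (p₁ − p₀) / p₁.
PN = (0.153 − 0.0919) / 0.153 = 0.0611 / 0.153 ≈ 0.3993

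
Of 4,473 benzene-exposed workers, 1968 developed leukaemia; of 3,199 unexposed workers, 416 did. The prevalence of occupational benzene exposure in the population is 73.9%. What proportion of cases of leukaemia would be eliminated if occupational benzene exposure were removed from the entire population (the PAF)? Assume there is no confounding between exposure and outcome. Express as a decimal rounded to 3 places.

PAF ≈ 0.638

p₁ = P(outcome | exposed) = 1968/4473 = 0.43997
p₀ = P(outcome | unexposed) = 416/3199 = 0.13004
Overall risk P(Y=1) = π·p₁ + (1−π)·p₀ = 0.739×0.43997 + 0.261×0.13004 = 0.35908.
Under exogeneity, PAF = [P(Y=1) − p₀] / P(Y=1).
PAF = (0.35908 − 0.13004) / 0.35908 ≈ 0.6379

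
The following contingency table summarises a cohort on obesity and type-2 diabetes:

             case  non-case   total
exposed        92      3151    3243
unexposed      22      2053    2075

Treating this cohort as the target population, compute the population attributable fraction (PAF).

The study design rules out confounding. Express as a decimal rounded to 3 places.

p₁ = P(outcome | exposed) = 92/3243 = 0.028369
p₀ = P(outcome | unexposed) = 22/2075 = 0.010602
Exposure prevalence π = 3243/5318 = 0.60982; overall risk P(Y=1) = 0.021437.
Under exogeneity, PAF = [P(Y=1) − p₀]/P(Y=1).
PAF = (0.021437 − 0.010602) / 0.021437 ≈ 0.5054

PAF ≈ 0.505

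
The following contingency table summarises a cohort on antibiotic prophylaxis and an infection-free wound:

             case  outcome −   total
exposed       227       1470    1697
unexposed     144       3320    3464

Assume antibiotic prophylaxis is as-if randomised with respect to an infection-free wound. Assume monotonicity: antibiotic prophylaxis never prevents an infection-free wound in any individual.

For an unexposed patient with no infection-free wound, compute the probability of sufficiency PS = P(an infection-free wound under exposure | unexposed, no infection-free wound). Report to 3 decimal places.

PS ≈ 0.096

p₁ = P(outcome | exposed) = 227/1697 = 0.13377
p₀ = P(outcome | unexposed) = 144/3464 = 0.04157
Under exogeneity and monotonicity, PS = (p₁ − p₀)/(1 − p₀).
PS = (0.13377 − 0.04157) / 0.95843 ≈ 0.0962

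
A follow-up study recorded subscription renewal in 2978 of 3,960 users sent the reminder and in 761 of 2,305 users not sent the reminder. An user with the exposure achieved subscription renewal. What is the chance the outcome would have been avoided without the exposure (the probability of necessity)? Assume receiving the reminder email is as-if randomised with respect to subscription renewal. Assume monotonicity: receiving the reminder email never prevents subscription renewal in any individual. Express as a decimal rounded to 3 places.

p₁ = P(outcome | exposed) = 2978/3960 = 0.75202
p₀ = P(outcome | unexposed) = 761/2305 = 0.33015
Under exogeneity and monotonicity, PN = (p₁ − p₀) / p₁.
PN = (0.75202 − 0.33015) / 0.75202 = 0.42187 / 0.75202 ≈ 0.5610

PN ≈ 0.561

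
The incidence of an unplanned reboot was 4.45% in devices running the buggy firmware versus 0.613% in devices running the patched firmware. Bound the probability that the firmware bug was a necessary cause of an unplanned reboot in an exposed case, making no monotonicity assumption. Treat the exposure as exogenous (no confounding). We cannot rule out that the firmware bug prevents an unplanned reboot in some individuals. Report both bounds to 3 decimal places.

0.862 ≤ PN ≤ 1.000

p₁ = 0.0445, p₀ = 0.00613.
Under exogeneity alone the bounds on PN are max{0,(p₁−p₀)/p₁} ≤ PN ≤ min{1,(1−p₀)/p₁}.
  lower = (p₁ − p₀)/p₁ = 0.03837 / 0.0445 ≈ 0.8622
  upper = min{1, (1 − p₀)/p₁} = 0.99387 / 0.0445 ≈ 22.3342 → capped at 1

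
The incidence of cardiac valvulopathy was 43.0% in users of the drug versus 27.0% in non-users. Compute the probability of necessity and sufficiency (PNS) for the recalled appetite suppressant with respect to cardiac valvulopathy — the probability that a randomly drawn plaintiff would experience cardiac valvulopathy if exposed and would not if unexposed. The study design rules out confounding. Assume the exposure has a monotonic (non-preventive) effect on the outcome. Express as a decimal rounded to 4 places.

p₁ = 0.43, p₀ = 0.27.
Under exogeneity and monotonicity, PNS = p₁ − p₀.
PNS = 0.43 − 0.27 = 0.16

PNS ≈ 0.1600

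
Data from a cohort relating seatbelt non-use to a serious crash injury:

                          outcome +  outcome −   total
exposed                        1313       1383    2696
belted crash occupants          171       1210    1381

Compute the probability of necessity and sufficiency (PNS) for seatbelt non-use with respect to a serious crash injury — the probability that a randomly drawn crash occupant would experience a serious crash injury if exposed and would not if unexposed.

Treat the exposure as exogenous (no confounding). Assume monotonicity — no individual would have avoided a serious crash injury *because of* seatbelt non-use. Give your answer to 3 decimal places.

p₁ = P(outcome | exposed) = 1313/2696 = 0.48702
p₀ = P(outcome | unexposed) = 171/1381 = 0.12382
Under exogeneity and monotonicity, PNS = p₁ − p₀.
PNS = 0.48702 − 0.12382 = 0.36319

PNS ≈ 0.363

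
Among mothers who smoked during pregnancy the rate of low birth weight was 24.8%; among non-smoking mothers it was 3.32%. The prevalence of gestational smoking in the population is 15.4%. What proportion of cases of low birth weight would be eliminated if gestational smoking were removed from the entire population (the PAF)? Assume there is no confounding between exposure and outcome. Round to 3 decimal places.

p₁ = 0.248, p₀ = 0.0332.
Overall risk P(Y=1) = π·p₁ + (1−π)·p₀ = 0.154×0.248 + 0.846×0.0332 = 0.066279.
Under exogeneity, PAF = [P(Y=1) − p₀] / P(Y=1).
PAF = (0.066279 − 0.0332) / 0.066279 ≈ 0.4991

PAF ≈ 0.499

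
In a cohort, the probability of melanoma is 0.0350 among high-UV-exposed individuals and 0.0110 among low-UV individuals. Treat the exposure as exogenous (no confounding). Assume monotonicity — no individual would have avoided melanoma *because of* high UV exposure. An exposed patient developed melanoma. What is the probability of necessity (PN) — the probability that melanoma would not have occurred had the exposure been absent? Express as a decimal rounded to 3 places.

Let p₁ = 0.035, p₀ = 0.011.
Under exogeneity and monotonicity, PN = (p₁ − p₀) / p₁.
PN = (0.035 − 0.011) / 0.035 = 0.024 / 0.035 ≈ 0.6857

PN ≈ 0.686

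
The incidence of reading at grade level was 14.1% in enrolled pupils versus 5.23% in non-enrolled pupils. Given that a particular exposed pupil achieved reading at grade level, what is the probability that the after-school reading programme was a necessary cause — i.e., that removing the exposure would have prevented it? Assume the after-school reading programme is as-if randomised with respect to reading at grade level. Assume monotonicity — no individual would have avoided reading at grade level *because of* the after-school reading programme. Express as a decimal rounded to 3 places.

p₁ = 0.141, p₀ = 0.0523.
Under exogeneity and monotonicity, PN = (p₁ − p₀) / p₁.
PN = (0.141 − 0.0523) / 0.141 = 0.0887 / 0.141 ≈ 0.6291

PN ≈ 0.629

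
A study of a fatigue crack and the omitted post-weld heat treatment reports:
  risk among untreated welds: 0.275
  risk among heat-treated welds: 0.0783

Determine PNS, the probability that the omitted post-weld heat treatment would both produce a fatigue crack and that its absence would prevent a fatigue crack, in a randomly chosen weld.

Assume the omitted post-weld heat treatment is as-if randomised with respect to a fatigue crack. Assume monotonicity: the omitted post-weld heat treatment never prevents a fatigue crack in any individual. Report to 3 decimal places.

PNS ≈ 0.197

Let p₁ = 0.275, p₀ = 0.0783.
Under exogeneity and monotonicity, PNS = p₁ − p₀.
PNS = 0.275 − 0.0783 = 0.1967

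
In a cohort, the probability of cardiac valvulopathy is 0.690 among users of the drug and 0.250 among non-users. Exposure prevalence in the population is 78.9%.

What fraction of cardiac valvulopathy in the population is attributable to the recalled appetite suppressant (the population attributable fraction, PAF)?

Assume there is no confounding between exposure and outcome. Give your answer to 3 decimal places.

Let p₁ = 0.69, p₀ = 0.25.
Overall risk P(Y=1) = π·p₁ + (1−π)·p₀ = 0.789×0.69 + 0.211×0.25 = 0.59716.
Under exogeneity, PAF = [P(Y=1) − p₀] / P(Y=1).
PAF = (0.59716 − 0.25) / 0.59716 ≈ 0.5814

PAF ≈ 0.581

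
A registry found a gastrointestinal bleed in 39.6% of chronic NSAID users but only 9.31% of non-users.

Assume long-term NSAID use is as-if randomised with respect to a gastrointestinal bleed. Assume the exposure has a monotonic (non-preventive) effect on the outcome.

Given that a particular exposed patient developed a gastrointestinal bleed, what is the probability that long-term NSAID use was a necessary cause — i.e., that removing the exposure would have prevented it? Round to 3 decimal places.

p₁ = 0.396, p₀ = 0.0931.
Under exogeneity and monotonicity, PN = (p₁ − p₀) / p₁.
PN = (0.396 − 0.0931) / 0.396 = 0.3029 / 0.396 ≈ 0.7649

PN ≈ 0.765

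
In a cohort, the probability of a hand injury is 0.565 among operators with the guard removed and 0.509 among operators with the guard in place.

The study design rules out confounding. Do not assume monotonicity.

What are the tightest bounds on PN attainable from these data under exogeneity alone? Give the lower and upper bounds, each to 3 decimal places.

0.099 ≤ PN ≤ 0.869

Let p₁ = 0.565, p₀ = 0.509.
Under exogeneity alone the bounds on PN are max{0,(p₁−p₀)/p₁} ≤ PN ≤ min{1,(1−p₀)/p₁}.
  lower = (p₁ − p₀)/p₁ = 0.056 / 0.565 ≈ 0.0991
  upper = min{1, (1 − p₀)/p₁} = 0.491 / 0.565 ≈ 0.8690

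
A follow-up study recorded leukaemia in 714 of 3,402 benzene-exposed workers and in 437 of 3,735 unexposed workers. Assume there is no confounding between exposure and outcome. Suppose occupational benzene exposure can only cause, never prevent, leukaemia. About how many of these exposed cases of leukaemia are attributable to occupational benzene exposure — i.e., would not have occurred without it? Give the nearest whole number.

about 316 cases

p₁ = P(outcome | exposed) = 714/3402 = 0.20988
p₀ = P(outcome | unexposed) = 437/3735 = 0.117
PN = (p₁ − p₀)/p₁ = (0.20988 − 0.117) / 0.20988 ≈ 0.44252.
Attributable cases ≈ PN × (exposed cases) = 0.44252 × 714 ≈ 315.96.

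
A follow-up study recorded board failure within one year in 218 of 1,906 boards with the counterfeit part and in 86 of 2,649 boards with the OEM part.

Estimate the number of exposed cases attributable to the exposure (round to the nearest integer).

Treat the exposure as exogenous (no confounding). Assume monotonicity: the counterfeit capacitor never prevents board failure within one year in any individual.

p₁ = P(outcome | exposed) = 218/1906 = 0.11438
p₀ = P(outcome | unexposed) = 86/2649 = 0.032465
PN = (p₁ − p₀)/p₁ = (0.11438 − 0.032465) / 0.11438 ≈ 0.71615.
Attributable cases ≈ PN × (exposed cases) = 0.71615 × 218 ≈ 156.12.

about 156 cases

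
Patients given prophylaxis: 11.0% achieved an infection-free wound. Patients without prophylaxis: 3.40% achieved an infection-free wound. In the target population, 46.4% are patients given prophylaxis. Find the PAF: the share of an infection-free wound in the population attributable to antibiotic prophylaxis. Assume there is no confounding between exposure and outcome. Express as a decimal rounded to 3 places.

PAF ≈ 0.509

p₁ = 0.11, p₀ = 0.034.
Overall risk P(Y=1) = π·p₁ + (1−π)·p₀ = 0.464×0.11 + 0.536×0.034 = 0.069264.
Under exogeneity, PAF = [P(Y=1) − p₀] / P(Y=1).
PAF = (0.069264 − 0.034) / 0.069264 ≈ 0.5091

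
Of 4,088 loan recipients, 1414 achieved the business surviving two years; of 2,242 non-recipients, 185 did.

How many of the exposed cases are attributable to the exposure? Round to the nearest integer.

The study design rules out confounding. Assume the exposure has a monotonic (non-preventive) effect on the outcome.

about 1077 cases

p₁ = P(outcome | exposed) = 1414/4088 = 0.34589
p₀ = P(outcome | unexposed) = 185/2242 = 0.082516
PN = (p₁ − p₀)/p₁ = (0.34589 − 0.082516) / 0.34589 ≈ 0.76144.
Attributable cases ≈ PN × (exposed cases) = 0.76144 × 1414 ≈ 1076.68.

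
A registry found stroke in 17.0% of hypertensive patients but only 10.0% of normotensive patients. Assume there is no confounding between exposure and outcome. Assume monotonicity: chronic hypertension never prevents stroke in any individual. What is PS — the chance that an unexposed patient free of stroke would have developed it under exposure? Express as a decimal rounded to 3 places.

PS ≈ 0.078

p₁ = 0.17, p₀ = 0.1.
Under exogeneity and monotonicity, PS = (p₁ − p₀) / (1 − p₀).
PS = (0.17 − 0.1) / (1 − 0.1) = 0.07 / 0.9 ≈ 0.0778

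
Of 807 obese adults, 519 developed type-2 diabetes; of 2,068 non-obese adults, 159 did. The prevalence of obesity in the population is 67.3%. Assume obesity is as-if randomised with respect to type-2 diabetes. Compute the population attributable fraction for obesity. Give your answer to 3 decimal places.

p₁ = P(outcome | exposed) = 519/807 = 0.64312
p₀ = P(outcome | unexposed) = 159/2068 = 0.076886
Overall risk P(Y=1) = π·p₁ + (1−π)·p₀ = 0.673×0.64312 + 0.327×0.076886 = 0.45796.
Under exogeneity, PAF = [P(Y=1) − p₀] / P(Y=1).
PAF = (0.45796 − 0.076886) / 0.45796 ≈ 0.8321

PAF ≈ 0.832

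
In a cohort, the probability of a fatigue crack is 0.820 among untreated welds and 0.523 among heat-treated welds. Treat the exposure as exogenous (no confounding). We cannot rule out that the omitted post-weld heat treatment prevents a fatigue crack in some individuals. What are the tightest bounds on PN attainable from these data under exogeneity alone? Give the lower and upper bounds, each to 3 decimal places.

0.362 ≤ PN ≤ 0.582

Let p₁ = 0.82, p₀ = 0.523.
Under exogeneity alone the bounds on PN are max{0,(p₁−p₀)/p₁} ≤ PN ≤ min{1,(1−p₀)/p₁}.
  lower = (p₁ − p₀)/p₁ = 0.297 / 0.82 ≈ 0.3622
  upper = min{1, (1 − p₀)/p₁} = 0.477 / 0.82 ≈ 0.5817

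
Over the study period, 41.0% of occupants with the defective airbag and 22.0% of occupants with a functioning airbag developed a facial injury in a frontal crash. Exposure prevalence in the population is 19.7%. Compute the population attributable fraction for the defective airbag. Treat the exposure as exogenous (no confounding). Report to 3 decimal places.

p₁ = 0.41, p₀ = 0.22.
Overall risk P(Y=1) = π·p₁ + (1−π)·p₀ = 0.197×0.41 + 0.803×0.22 = 0.25743.
Under exogeneity, PAF = [P(Y=1) − p₀] / P(Y=1).
PAF = (0.25743 − 0.22) / 0.25743 ≈ 0.1454

PAF ≈ 0.145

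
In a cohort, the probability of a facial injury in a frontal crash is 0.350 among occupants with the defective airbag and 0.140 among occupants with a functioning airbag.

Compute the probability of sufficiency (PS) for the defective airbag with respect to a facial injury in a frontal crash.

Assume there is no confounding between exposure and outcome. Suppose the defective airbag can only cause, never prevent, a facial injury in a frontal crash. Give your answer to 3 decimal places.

Let p₁ = 0.35, p₀ = 0.14.
Under exogeneity and monotonicity, PS = (p₁ − p₀) / (1 − p₀).
PS = (0.35 − 0.14) / (1 − 0.14) = 0.21 / 0.86 ≈ 0.2442

PS ≈ 0.244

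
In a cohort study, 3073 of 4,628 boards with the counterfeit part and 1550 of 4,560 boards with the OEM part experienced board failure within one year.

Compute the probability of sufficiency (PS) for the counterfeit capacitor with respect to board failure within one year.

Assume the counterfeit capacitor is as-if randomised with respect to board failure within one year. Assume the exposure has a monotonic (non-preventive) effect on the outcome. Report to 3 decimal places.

p₁ = P(outcome | exposed) = 3073/4628 = 0.664
p₀ = P(outcome | unexposed) = 1550/4560 = 0.33991
Under exogeneity and monotonicity, PS = (p₁ − p₀) / (1 − p₀).
PS = (0.664 − 0.33991) / (1 − 0.33991) = 0.32409 / 0.66009 ≈ 0.4910

PS ≈ 0.491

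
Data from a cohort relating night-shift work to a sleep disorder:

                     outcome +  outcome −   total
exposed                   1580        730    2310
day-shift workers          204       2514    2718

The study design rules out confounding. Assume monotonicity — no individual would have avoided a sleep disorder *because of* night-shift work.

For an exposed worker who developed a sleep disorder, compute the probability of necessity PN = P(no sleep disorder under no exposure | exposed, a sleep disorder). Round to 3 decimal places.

PN ≈ 0.890

p₁ = P(outcome | exposed) = 1580/2310 = 0.68398
p₀ = P(outcome | unexposed) = 204/2718 = 0.075055
Under exogeneity and monotonicity, PN = (p₁ − p₀)/p₁.
PN = (0.68398 − 0.075055) / 0.68398 ≈ 0.8903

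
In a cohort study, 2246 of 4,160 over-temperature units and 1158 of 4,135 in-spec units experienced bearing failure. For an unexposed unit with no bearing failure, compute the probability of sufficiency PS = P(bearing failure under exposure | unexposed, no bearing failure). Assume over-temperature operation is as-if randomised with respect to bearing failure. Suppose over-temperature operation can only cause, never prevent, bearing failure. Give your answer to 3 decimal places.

PS ≈ 0.361

p₁ = P(outcome | exposed) = 2246/4160 = 0.5399
p₀ = P(outcome | unexposed) = 1158/4135 = 0.28005
Under exogeneity and monotonicity, PS = (p₁ − p₀) / (1 − p₀).
PS = (0.5399 − 0.28005) / (1 − 0.28005) = 0.25986 / 0.71995 ≈ 0.3609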